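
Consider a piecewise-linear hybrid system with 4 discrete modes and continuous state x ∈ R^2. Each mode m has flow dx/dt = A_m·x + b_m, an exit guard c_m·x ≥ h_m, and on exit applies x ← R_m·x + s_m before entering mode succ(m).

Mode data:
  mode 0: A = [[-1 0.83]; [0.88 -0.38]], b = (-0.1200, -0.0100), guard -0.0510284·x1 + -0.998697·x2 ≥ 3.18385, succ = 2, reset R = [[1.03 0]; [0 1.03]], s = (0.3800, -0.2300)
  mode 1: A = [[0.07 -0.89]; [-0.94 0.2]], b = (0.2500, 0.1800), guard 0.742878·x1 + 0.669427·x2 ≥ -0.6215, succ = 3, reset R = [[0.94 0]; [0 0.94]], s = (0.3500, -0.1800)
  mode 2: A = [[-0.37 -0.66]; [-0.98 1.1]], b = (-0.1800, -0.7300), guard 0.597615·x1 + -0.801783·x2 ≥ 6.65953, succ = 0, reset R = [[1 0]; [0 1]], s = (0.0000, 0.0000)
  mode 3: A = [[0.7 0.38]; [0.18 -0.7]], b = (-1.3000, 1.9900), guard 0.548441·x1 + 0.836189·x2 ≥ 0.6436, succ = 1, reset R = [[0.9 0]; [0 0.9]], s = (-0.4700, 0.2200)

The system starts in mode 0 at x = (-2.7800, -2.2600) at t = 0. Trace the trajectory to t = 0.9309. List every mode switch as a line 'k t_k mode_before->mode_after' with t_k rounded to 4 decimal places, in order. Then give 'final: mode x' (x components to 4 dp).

1 0.6020 0->2
final: 2 -1.3009 -4.4248

Mode 0: guard c·x = 3.1839 hit at Δt = 0.6020 (t = 0.6020), x⁻ = (-2.5979, -3.0553) → reset → x⁺ = (-2.2958, -3.3769), jump to mode 2
Mode 2: flow for 0.3289 to horizon, guard not reached → x = (-1.3009, -4.4248)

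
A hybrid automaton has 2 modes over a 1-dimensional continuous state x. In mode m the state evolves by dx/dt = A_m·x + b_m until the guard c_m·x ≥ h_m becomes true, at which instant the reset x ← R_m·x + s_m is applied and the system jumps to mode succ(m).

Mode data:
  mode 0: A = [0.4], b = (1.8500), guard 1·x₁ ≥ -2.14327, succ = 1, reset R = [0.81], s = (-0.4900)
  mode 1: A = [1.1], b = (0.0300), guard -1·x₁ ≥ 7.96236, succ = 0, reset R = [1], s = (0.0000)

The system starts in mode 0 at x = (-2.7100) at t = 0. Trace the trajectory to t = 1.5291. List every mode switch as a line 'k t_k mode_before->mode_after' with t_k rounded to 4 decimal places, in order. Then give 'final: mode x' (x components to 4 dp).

Mode 0: guard c·x = -2.1433 hit at Δt = 0.6481 (t = 0.6481), x⁻ = (-2.1433) → reset → x⁺ = (-2.2260), jump to mode 1
Mode 1: flow for 0.8810 to horizon, guard not reached → x = (-5.8223)

1 0.6481 0->1
final: 1 -5.8223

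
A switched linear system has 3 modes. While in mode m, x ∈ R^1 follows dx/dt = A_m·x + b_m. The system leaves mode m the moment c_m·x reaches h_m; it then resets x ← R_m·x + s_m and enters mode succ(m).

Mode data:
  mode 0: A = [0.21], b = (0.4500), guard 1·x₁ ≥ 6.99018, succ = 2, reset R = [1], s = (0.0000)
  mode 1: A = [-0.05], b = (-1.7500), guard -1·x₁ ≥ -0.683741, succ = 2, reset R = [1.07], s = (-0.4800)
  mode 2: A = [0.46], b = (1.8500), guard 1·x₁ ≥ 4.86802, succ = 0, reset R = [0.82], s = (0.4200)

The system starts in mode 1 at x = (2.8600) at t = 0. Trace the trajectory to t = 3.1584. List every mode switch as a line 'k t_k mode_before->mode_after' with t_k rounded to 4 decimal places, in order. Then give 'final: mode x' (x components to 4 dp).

Mode 1: guard c·x = -0.6837 hit at Δt = 1.1840 (t = 1.1840), x⁻ = (0.6837) → reset → x⁺ = (0.2516), jump to mode 2
Mode 2: guard c·x = 4.8680 hit at Δt = 1.5924 (t = 2.7764), x⁻ = (4.8680) → reset → x⁺ = (4.4118), jump to mode 0
Mode 0: flow for 0.3820 to horizon, guard not reached → x = (4.9593)

1 1.1840 1->2
2 2.7764 2->0
final: 0 4.9593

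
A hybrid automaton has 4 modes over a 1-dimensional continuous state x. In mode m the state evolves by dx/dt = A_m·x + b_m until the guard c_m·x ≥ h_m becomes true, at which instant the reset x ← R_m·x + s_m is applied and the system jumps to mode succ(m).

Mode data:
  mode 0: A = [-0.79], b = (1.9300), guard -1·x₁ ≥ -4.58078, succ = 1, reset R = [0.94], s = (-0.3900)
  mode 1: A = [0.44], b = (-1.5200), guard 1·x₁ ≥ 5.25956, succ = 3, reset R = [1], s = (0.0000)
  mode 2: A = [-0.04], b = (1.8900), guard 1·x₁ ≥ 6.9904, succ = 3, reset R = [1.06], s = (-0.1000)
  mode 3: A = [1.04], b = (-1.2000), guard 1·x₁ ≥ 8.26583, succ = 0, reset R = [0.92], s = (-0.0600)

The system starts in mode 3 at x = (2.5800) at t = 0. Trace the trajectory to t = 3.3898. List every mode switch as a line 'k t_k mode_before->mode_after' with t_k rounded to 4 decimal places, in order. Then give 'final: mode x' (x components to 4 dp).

1 1.5450 3->0
2 2.6460 0->1
final: 1 4.0946

Mode 3: guard c·x = 8.2658 hit at Δt = 1.5450 (t = 1.5450), x⁻ = (8.2658) → reset → x⁺ = (7.5446), jump to mode 0
Mode 0: guard c·x = -4.5808 hit at Δt = 1.1010 (t = 2.6460), x⁻ = (4.5808) → reset → x⁺ = (3.9159), jump to mode 1
Mode 1: flow for 0.7438 to horizon, guard not reached → x = (4.0946)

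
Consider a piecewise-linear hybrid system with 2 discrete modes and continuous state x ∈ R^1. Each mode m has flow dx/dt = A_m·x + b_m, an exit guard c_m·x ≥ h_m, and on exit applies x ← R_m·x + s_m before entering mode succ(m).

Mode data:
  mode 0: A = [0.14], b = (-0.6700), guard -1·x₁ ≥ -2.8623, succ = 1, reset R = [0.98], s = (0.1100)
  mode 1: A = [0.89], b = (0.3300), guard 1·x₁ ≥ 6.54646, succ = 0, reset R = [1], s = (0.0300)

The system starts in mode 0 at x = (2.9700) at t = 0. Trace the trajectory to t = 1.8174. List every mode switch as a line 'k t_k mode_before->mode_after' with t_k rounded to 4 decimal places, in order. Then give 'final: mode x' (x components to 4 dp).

Mode 0: guard c·x = -2.8623 hit at Δt = 0.4116 (t = 0.4116), x⁻ = (2.8623) → reset → x⁺ = (2.9151), jump to mode 1
Mode 1: guard c·x = 6.5465 hit at Δt = 0.8364 (t = 1.2480), x⁻ = (6.5465) → reset → x⁺ = (6.5765), jump to mode 0
Mode 0: flow for 0.5694 to horizon, guard not reached → x = (6.7251)

1 0.4116 0->1
2 1.2480 1->0
final: 0 6.7251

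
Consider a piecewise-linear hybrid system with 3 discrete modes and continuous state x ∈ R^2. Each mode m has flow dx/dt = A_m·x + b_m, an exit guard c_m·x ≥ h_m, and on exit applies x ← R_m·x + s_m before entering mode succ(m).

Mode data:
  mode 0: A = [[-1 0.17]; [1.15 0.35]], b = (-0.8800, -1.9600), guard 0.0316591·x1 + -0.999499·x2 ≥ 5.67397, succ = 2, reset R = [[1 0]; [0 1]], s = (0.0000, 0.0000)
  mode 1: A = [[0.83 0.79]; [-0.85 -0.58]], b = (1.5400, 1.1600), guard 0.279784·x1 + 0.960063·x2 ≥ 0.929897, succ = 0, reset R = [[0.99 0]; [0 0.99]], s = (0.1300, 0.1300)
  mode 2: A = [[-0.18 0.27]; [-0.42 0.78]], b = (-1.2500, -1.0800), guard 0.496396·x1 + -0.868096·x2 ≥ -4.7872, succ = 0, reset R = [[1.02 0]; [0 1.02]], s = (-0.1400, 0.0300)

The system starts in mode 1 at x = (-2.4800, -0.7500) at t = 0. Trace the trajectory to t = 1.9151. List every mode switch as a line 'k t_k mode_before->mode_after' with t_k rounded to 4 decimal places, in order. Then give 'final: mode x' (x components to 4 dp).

1 0.8020 1->0
final: 0 -1.5173 -2.8711

Mode 1: guard c·x = 0.9299 hit at Δt = 0.8020 (t = 0.8020), x⁻ = (-2.6695, 1.7465) → reset → x⁺ = (-2.5128, 1.8591), jump to mode 0
Mode 0: flow for 1.1131 to horizon, guard not reached → x = (-1.5173, -2.8711)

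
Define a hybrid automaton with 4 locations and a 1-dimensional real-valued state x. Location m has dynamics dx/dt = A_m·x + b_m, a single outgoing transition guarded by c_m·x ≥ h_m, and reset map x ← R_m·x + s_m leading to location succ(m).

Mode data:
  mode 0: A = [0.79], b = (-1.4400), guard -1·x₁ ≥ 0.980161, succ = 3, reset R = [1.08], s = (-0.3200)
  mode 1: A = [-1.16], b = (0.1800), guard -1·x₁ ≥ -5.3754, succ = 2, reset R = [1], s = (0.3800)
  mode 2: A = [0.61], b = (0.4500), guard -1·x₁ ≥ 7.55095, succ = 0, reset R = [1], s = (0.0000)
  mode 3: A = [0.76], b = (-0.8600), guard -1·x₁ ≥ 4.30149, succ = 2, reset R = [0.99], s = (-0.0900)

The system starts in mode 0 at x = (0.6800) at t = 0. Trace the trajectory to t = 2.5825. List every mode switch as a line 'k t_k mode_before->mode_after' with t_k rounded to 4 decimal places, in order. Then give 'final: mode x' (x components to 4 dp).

Mode 0: guard c·x = 0.9802 hit at Δt = 1.1357 (t = 1.1357), x⁻ = (-0.9802) → reset → x⁺ = (-1.3786), jump to mode 3
Mode 3: guard c·x = 4.3015 hit at Δt = 1.0160 (t = 2.1517), x⁻ = (-4.3015) → reset → x⁺ = (-4.3485), jump to mode 2
Mode 2: flow for 0.4308 to horizon, guard not reached → x = (-5.4337)

1 1.1357 0->3
2 2.1517 3->2
final: 2 -5.4337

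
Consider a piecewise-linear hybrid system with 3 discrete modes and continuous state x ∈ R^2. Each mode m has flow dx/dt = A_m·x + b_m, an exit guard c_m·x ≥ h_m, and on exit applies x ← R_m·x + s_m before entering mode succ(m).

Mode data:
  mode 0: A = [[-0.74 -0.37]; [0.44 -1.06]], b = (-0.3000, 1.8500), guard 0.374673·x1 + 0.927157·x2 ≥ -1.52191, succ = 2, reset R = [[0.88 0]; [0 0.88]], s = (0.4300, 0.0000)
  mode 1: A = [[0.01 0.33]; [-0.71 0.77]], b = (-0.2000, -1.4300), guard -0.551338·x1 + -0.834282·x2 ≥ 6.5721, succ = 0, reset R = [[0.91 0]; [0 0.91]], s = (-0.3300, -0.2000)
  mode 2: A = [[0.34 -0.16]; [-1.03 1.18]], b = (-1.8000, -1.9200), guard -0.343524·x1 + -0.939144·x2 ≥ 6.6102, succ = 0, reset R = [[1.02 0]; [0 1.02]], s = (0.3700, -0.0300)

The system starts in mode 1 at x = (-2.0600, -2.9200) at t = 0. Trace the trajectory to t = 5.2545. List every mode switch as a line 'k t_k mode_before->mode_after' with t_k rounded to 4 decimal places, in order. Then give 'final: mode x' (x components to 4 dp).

Mode 1: guard c·x = 6.5721 hit at Δt = 0.9706 (t = 0.9706), x⁻ = (-3.6056, -5.4948) → reset → x⁺ = (-3.6111, -5.2003), jump to mode 0
Mode 0: guard c·x = -1.5219 hit at Δt = 1.0164 (t = 1.9870), x⁻ = (-1.2146, -1.1507) → reset → x⁺ = (-0.6388, -1.0126), jump to mode 2
Mode 2: guard c·x = 6.6102 hit at Δt = 1.3474 (t = 3.3344), x⁻ = (-3.2861, -5.8365) → reset → x⁺ = (-2.9818, -5.9833), jump to mode 0
Mode 0: guard c·x = -1.5219 hit at Δt = 1.0083 (t = 4.3427), x⁻ = (-0.8313, -1.3055) → reset → x⁺ = (-0.3016, -1.1489), jump to mode 2
Mode 2: flow for 0.9118 to horizon, guard not reached → x = (-1.8694, -4.9088)

1 0.9706 1->0
2 1.9870 0->2
3 3.3344 2->0
4 4.3427 0->2
final: 2 -1.8694 -4.9088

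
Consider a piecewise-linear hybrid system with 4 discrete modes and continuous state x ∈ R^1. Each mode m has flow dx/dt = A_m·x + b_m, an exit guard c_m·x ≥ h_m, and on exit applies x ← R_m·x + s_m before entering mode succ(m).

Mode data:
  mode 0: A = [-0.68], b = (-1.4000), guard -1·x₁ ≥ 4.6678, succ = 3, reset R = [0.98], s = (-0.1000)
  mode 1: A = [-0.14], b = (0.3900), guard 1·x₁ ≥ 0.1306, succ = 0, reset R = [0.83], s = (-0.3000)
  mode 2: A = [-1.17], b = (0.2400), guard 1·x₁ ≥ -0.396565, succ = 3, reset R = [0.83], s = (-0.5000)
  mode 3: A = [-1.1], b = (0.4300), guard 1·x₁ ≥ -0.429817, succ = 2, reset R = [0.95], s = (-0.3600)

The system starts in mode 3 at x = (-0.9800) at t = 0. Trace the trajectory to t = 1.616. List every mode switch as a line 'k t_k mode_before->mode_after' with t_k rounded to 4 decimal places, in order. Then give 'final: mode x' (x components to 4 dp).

Mode 3: guard c·x = -0.4298 hit at Δt = 0.4664 (t = 0.4664), x⁻ = (-0.4298) → reset → x⁺ = (-0.7683), jump to mode 2
Mode 2: guard c·x = -0.3966 hit at Δt = 0.4112 (t = 0.8776), x⁻ = (-0.3966) → reset → x⁺ = (-0.8291), jump to mode 3
Mode 3: guard c·x = -0.4298 hit at Δt = 0.3604 (t = 1.2380), x⁻ = (-0.4298) → reset → x⁺ = (-0.7683), jump to mode 2
Mode 2: flow for 0.3780 to horizon, guard not reached → x = (-0.4204)

1 0.4664 3->2
2 0.8776 2->3
3 1.2380 3->2
final: 2 -0.4204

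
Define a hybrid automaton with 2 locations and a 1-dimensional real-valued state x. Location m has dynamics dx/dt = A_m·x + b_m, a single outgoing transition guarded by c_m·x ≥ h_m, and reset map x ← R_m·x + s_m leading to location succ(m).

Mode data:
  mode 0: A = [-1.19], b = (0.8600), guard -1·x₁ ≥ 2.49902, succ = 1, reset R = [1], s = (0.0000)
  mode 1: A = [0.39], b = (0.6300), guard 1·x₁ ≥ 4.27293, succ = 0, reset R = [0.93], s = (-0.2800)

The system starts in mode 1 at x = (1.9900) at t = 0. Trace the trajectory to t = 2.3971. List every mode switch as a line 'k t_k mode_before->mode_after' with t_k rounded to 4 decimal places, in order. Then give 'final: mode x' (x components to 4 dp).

Mode 1: guard c·x = 4.2729 hit at Δt = 1.2578 (t = 1.2578), x⁻ = (4.2729) → reset → x⁺ = (3.6938), jump to mode 0
Mode 0: flow for 1.1393 to horizon, guard not reached → x = (1.4885)

1 1.2578 1->0
final: 0 1.4885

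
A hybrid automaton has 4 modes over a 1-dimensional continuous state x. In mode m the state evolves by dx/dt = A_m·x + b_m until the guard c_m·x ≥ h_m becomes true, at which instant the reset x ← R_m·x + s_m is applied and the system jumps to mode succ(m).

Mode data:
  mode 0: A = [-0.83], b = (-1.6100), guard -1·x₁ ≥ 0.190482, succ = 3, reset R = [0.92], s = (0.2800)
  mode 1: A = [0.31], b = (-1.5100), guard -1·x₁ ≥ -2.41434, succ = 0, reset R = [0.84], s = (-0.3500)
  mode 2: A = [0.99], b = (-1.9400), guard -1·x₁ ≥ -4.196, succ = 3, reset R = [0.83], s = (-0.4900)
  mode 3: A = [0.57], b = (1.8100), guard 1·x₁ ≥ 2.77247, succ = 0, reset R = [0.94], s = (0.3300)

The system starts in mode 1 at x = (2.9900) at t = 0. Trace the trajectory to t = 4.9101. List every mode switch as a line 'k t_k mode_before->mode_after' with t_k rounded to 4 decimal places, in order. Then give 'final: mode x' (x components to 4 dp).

Mode 1: guard c·x = -2.4143 hit at Δt = 0.8613 (t = 0.8613), x⁻ = (2.4143) → reset → x⁺ = (1.6780), jump to mode 0
Mode 0: guard c·x = 0.1905 hit at Δt = 0.8755 (t = 1.7368), x⁻ = (-0.1905) → reset → x⁺ = (0.1048), jump to mode 3
Mode 3: guard c·x = 2.7725 hit at Δt = 1.0441 (t = 2.7809), x⁻ = (2.7725) → reset → x⁺ = (2.9361), jump to mode 0
Mode 0: guard c·x = 0.1905 hit at Δt = 1.2351 (t = 4.0160), x⁻ = (-0.1905) → reset → x⁺ = (0.1048), jump to mode 3
Mode 3: flow for 0.8941 to horizon, guard not reached → x = (2.2852)

1 0.8613 1->0
2 1.7368 0->3
3 2.7809 3->0
4 4.0160 0->3
final: 3 2.2852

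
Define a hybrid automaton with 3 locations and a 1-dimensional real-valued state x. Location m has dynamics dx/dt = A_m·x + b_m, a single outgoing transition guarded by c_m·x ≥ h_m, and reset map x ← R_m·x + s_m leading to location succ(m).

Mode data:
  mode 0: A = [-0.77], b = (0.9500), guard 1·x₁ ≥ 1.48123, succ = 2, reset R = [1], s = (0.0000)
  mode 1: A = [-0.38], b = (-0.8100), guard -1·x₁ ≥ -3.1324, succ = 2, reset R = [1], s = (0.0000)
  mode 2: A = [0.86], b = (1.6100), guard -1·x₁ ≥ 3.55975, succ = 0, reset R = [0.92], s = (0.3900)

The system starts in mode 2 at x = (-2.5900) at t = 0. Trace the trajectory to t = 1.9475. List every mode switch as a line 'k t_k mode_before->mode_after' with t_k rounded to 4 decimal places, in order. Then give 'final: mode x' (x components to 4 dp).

Mode 2: guard c·x = 3.5598 hit at Δt = 0.9939 (t = 0.9939), x⁻ = (-3.5598) → reset → x⁺ = (-2.8850), jump to mode 0
Mode 0: flow for 0.9536 to horizon, guard not reached → x = (-0.7426)

1 0.9939 2->0
final: 0 -0.7426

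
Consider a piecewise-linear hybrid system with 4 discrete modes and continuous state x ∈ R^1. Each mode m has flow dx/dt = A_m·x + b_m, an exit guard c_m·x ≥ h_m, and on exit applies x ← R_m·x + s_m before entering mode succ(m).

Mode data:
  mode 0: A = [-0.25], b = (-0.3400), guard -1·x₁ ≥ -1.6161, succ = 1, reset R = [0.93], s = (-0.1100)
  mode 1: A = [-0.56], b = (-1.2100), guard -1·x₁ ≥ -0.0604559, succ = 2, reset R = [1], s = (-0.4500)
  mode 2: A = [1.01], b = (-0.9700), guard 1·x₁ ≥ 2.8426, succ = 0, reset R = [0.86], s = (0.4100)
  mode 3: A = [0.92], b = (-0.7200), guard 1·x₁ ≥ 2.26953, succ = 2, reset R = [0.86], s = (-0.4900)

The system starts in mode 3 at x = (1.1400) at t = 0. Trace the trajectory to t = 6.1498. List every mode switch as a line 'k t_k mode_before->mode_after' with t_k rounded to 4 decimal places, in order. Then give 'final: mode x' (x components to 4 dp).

Mode 3: guard c·x = 2.2695 hit at Δt = 1.5496 (t = 1.5496), x⁻ = (2.2695) → reset → x⁺ = (1.4618), jump to mode 2
Mode 2: guard c·x = 2.8426 hit at Δt = 1.3097 (t = 2.8593), x⁻ = (2.8426) → reset → x⁺ = (2.8546), jump to mode 0
Mode 0: guard c·x = -1.6161 hit at Δt = 1.3918 (t = 4.2511), x⁻ = (1.6161) → reset → x⁺ = (1.3930), jump to mode 1
Mode 1: guard c·x = -0.0605 hit at Δt = 0.8392 (t = 5.0903), x⁻ = (0.0605) → reset → x⁺ = (-0.3895), jump to mode 2
Mode 2: flow for 1.0595 to horizon, guard not reached → x = (-2.9756)

1 1.5496 3->2
2 2.8593 2->0
3 4.2511 0->1
4 5.0903 1->2
final: 2 -2.9756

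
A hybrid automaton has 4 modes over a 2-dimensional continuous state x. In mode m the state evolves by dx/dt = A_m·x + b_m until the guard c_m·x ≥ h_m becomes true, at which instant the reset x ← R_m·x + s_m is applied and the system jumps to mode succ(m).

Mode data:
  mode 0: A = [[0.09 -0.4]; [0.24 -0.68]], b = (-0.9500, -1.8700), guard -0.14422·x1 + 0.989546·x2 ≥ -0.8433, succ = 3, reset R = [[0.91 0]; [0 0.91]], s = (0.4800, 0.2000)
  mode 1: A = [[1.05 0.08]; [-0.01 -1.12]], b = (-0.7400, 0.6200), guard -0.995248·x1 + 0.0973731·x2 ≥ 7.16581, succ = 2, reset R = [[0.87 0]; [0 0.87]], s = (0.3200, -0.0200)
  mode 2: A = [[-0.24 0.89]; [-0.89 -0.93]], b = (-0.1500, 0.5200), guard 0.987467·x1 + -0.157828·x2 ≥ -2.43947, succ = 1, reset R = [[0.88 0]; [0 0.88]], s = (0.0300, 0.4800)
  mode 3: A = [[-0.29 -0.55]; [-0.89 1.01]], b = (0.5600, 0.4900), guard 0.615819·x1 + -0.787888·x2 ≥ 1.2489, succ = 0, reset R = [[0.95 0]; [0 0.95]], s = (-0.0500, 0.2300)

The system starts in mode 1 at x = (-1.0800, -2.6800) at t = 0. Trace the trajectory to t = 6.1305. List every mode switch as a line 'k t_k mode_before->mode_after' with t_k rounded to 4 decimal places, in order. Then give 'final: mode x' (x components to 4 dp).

Mode 1: guard c·x = 7.1658 hit at Δt = 1.3766 (t = 1.3766), x⁻ = (-7.2107, -0.1088) → reset → x⁺ = (-5.9533, -0.1147), jump to mode 2
Mode 2: guard c·x = -2.4395 hit at Δt = 1.4141 (t = 2.7907), x⁻ = (-1.9942, 2.9798) → reset → x⁺ = (-1.7249, 3.1022), jump to mode 1
Mode 1: guard c·x = 7.1658 hit at Δt = 1.1551 (t = 3.9458), x⁻ = (-7.0747, 1.2812) → reset → x⁺ = (-5.8350, 1.0946), jump to mode 2
Mode 2: guard c·x = -2.4395 hit at Δt = 1.2268 (t = 5.1726), x⁻ = (-1.9782, 3.0798) → reset → x⁺ = (-1.7108, 3.1903), jump to mode 1
Mode 1: flow for 0.9579 to horizon, guard not reached → x = (-5.5928, 1.4769)

1 1.3766 1->2
2 2.7907 2->1
3 3.9458 1->2
4 5.1726 2->1
final: 1 -5.5928 1.4769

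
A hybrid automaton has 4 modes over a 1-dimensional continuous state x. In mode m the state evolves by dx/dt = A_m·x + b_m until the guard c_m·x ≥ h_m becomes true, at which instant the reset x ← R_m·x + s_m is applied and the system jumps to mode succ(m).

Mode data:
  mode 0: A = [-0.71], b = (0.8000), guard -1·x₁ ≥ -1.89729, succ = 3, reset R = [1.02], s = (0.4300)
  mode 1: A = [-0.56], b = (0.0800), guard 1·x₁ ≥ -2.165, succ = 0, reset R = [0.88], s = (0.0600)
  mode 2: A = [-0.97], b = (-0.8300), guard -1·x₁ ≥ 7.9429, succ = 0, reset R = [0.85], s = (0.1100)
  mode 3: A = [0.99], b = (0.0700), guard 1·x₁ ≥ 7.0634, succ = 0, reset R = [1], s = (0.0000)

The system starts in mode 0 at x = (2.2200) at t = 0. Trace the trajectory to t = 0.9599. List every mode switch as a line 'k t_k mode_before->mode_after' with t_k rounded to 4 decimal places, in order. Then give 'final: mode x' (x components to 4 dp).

Mode 0: guard c·x = -1.8973 hit at Δt = 0.4927 (t = 0.4927), x⁻ = (1.8973) → reset → x⁺ = (2.3652), jump to mode 3
Mode 3: flow for 0.4672 to horizon, guard not reached → x = (3.7977)

1 0.4927 0->3
final: 3 3.7977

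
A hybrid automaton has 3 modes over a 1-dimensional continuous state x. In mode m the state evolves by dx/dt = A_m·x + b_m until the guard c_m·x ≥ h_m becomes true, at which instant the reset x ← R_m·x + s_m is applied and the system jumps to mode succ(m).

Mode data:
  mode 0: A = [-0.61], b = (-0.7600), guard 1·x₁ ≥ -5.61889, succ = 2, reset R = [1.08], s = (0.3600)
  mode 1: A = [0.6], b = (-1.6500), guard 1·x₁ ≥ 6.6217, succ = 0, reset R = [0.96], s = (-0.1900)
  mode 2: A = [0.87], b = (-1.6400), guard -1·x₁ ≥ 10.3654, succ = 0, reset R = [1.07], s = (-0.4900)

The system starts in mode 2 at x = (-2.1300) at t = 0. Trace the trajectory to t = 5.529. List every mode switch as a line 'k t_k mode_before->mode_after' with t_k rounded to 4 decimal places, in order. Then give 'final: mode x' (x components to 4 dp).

Mode 2: guard c·x = 10.3654 hit at Δt = 1.2822 (t = 1.2822), x⁻ = (-10.3654) → reset → x⁺ = (-11.5810), jump to mode 0
Mode 0: guard c·x = -5.6189 hit at Δt = 1.4100 (t = 2.6922), x⁻ = (-5.6189) → reset → x⁺ = (-5.7084), jump to mode 2
Mode 2: guard c·x = 10.3654 hit at Δt = 0.5497 (t = 3.2419), x⁻ = (-10.3654) → reset → x⁺ = (-11.5810), jump to mode 0
Mode 0: guard c·x = -5.6189 hit at Δt = 1.4100 (t = 4.6519), x⁻ = (-5.6189) → reset → x⁺ = (-5.7084), jump to mode 2
Mode 2: guard c·x = 10.3654 hit at Δt = 0.5497 (t = 5.2017), x⁻ = (-10.3654) → reset → x⁺ = (-11.5810), jump to mode 0
Mode 0: flow for 0.3273 to horizon, guard not reached → x = (-9.7103)

1 1.2822 2->0
2 2.6922 0->2
3 3.2419 2->0
4 4.6519 0->2
5 5.2017 2->0
final: 0 -9.7103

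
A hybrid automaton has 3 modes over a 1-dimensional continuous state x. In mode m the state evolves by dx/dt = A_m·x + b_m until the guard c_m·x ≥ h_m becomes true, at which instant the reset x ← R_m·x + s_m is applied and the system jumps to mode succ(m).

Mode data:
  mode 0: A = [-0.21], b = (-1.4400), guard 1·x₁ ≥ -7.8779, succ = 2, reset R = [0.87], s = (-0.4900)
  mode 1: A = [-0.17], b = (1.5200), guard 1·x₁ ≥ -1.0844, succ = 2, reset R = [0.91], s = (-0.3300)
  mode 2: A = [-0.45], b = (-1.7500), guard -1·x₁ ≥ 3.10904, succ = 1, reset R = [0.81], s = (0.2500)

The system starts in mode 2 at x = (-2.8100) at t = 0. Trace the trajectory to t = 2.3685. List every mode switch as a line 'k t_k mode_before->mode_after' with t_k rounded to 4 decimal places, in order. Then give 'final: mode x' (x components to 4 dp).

Mode 2: guard c·x = 3.1090 hit at Δt = 0.7213 (t = 0.7213), x⁻ = (-3.1090) → reset → x⁺ = (-2.2683), jump to mode 1
Mode 1: guard c·x = -1.0844 hit at Δt = 0.6566 (t = 1.3779), x⁻ = (-1.0844) → reset → x⁺ = (-1.3168), jump to mode 2
Mode 2: flow for 0.9906 to horizon, guard not reached → x = (-2.2419)

1 0.7213 2->1
2 1.3779 1->2
final: 2 -2.2419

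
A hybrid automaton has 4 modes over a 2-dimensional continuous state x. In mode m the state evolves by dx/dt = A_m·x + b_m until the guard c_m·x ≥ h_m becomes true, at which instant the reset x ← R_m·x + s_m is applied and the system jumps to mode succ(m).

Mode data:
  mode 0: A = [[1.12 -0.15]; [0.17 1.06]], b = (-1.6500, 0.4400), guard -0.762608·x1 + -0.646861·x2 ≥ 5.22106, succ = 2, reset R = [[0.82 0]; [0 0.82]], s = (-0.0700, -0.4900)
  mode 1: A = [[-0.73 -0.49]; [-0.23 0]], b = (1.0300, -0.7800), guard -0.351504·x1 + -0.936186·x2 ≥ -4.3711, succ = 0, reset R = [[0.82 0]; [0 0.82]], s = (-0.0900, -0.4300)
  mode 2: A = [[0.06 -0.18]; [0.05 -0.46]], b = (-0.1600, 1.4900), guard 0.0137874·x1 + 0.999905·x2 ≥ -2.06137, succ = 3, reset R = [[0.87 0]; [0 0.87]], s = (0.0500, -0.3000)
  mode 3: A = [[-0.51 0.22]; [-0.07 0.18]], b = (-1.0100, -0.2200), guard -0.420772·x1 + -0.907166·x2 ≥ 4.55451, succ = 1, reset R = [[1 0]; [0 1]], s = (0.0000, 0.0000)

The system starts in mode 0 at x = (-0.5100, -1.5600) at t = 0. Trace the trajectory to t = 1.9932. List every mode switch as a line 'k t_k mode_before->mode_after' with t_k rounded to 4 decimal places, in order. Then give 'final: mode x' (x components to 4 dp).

Mode 0: guard c·x = 5.2211 hit at Δt = 0.9248 (t = 0.9248), x⁻ = (-3.5524, -3.8834) → reset → x⁺ = (-2.9829, -3.6743), jump to mode 2
Mode 2: guard c·x = -2.0614 hit at Δt = 0.6268 (t = 1.5516), x⁻ = (-2.8759, -2.0219) → reset → x⁺ = (-2.4521, -2.0591), jump to mode 3
Mode 3: flow for 0.4416 to horizon, guard not reached → x = (-2.5446, -2.2502)

1 0.9248 0->2
2 1.5516 2->3
final: 3 -2.5446 -2.2502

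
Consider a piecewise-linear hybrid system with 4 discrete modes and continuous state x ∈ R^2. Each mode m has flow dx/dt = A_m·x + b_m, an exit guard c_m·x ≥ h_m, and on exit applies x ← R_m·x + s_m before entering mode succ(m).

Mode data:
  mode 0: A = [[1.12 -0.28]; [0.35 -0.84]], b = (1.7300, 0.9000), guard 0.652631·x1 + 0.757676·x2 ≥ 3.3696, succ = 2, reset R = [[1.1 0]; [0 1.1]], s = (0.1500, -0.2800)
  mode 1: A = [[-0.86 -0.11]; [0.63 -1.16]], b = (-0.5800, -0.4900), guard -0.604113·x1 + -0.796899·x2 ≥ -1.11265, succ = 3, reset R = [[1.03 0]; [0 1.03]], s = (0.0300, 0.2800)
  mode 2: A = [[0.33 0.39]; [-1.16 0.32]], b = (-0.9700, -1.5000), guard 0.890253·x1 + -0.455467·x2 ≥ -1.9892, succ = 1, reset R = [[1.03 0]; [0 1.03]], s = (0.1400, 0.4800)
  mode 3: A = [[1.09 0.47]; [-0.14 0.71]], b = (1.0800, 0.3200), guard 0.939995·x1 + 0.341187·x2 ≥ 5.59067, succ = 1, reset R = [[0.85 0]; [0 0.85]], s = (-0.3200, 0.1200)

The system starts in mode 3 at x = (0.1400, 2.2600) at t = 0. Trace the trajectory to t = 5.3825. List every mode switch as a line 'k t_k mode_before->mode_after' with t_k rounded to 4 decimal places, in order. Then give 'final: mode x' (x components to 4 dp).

1 0.9115 3->1
2 2.2275 1->3
3 3.2100 3->1
4 4.5184 1->3
final: 3 4.4863 2.2429

Mode 3: guard c·x = 5.5907 hit at Δt = 0.9115 (t = 0.9115), x⁻ = (4.3362, 4.4394) → reset → x⁺ = (3.3658, 3.8935), jump to mode 1
Mode 1: guard c·x = -1.1126 hit at Δt = 1.3160 (t = 2.2275), x⁻ = (0.4507, 1.0546) → reset → x⁺ = (0.4942, 1.3662), jump to mode 3
Mode 3: guard c·x = 5.5907 hit at Δt = 0.9825 (t = 3.2100), x⁻ = (4.9325, 2.7967) → reset → x⁺ = (3.8726, 2.4972), jump to mode 1
Mode 1: guard c·x = -1.1126 hit at Δt = 1.3084 (t = 4.5184), x⁻ = (0.6679, 0.8899) → reset → x⁺ = (0.7179, 1.1966), jump to mode 3
Mode 3: flow for 0.8641 to horizon, guard not reached → x = (4.4863, 2.2429)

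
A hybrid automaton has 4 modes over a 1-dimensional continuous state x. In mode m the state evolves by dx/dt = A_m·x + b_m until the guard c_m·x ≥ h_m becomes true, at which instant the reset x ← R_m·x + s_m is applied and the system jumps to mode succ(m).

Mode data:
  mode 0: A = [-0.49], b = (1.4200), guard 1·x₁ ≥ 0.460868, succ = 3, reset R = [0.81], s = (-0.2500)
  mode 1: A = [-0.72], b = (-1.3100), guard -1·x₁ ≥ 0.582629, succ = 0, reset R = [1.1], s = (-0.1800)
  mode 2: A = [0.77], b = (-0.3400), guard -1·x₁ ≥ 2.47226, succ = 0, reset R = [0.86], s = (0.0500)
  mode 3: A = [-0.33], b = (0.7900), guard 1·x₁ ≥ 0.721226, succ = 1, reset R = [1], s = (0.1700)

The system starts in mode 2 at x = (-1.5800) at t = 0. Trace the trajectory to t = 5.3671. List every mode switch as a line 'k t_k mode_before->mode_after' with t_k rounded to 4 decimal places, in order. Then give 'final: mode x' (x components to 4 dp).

1 0.4748 2->0
2 1.9308 0->3
3 2.8569 3->1
4 3.9467 1->0
5 4.8092 0->3
final: 3 0.5051

Mode 2: guard c·x = 2.4723 hit at Δt = 0.4748 (t = 0.4748), x⁻ = (-2.4723) → reset → x⁺ = (-2.0761), jump to mode 0
Mode 0: guard c·x = 0.4609 hit at Δt = 1.4560 (t = 1.9308), x⁻ = (0.4609) → reset → x⁺ = (0.1233), jump to mode 3
Mode 3: guard c·x = 0.7212 hit at Δt = 0.9261 (t = 2.8569), x⁻ = (0.7212) → reset → x⁺ = (0.8912), jump to mode 1
Mode 1: guard c·x = 0.5826 hit at Δt = 1.0898 (t = 3.9467), x⁻ = (-0.5826) → reset → x⁺ = (-0.8209), jump to mode 0
Mode 0: guard c·x = 0.4609 hit at Δt = 0.8625 (t = 4.8092), x⁻ = (0.4609) → reset → x⁺ = (0.1233), jump to mode 3
Mode 3: flow for 0.5579 to horizon, guard not reached → x = (0.5051)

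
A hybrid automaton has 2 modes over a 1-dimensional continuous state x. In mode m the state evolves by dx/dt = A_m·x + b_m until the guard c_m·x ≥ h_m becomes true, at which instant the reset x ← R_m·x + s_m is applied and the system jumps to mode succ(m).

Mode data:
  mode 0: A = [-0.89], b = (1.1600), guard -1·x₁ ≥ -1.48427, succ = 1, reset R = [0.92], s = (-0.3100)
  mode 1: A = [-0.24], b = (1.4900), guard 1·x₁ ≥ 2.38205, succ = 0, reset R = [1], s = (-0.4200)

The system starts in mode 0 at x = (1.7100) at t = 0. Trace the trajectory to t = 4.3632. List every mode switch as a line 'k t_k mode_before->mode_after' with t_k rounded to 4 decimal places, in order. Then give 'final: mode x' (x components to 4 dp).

Mode 0: guard c·x = -1.4843 hit at Δt = 0.9101 (t = 0.9101), x⁻ = (1.4843) → reset → x⁺ = (1.0555), jump to mode 1
Mode 1: guard c·x = 2.3821 hit at Δt = 1.2402 (t = 2.1503), x⁻ = (2.3820) → reset → x⁺ = (1.9620), jump to mode 0
Mode 0: guard c·x = -1.4843 hit at Δt = 1.4520 (t = 3.6023), x⁻ = (1.4843) → reset → x⁺ = (1.0555), jump to mode 1
Mode 1: flow for 0.7609 to horizon, guard not reached → x = (1.9156)

1 0.9101 0->1
2 2.1503 1->0
3 3.6023 0->1
final: 1 1.9156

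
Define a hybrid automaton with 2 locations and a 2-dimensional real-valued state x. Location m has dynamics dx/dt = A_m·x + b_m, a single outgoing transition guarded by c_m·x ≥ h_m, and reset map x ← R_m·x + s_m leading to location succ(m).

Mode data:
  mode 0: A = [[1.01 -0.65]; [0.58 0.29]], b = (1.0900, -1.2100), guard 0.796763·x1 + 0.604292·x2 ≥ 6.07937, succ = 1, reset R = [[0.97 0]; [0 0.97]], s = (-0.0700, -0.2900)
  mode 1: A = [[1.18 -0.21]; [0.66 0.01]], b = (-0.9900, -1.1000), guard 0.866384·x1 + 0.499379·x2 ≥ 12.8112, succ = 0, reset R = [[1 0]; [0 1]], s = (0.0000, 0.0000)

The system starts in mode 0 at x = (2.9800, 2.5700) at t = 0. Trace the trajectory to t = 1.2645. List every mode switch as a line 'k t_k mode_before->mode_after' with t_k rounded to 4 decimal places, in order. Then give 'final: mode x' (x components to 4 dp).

1 0.6136 0->1
final: 1 8.0669 5.2798

Mode 0: guard c·x = 6.0794 hit at Δt = 0.6136 (t = 0.6136), x⁻ = (4.7935, 3.7400) → reset → x⁺ = (4.5797, 3.3378), jump to mode 1
Mode 1: flow for 0.6509 to horizon, guard not reached → x = (8.0669, 5.2798)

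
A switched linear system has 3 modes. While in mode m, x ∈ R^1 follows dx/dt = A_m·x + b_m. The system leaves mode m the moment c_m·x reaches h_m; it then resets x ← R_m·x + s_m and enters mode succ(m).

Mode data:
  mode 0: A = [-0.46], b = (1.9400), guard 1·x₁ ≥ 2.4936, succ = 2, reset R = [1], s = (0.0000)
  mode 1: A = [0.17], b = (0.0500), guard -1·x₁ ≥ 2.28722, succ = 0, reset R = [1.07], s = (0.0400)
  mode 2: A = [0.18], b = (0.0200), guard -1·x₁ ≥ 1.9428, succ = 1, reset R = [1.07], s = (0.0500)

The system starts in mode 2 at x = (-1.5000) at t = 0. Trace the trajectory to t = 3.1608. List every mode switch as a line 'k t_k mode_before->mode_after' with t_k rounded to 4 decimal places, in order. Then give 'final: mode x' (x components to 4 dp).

1 1.5374 2->1
2 2.3543 1->0
final: 0 -0.3540

Mode 2: guard c·x = 1.9428 hit at Δt = 1.5374 (t = 1.5374), x⁻ = (-1.9428) → reset → x⁺ = (-2.0288), jump to mode 1
Mode 1: guard c·x = 2.2872 hit at Δt = 0.8169 (t = 2.3543), x⁻ = (-2.2872) → reset → x⁺ = (-2.4073), jump to mode 0
Mode 0: flow for 0.8065 to horizon, guard not reached → x = (-0.3540)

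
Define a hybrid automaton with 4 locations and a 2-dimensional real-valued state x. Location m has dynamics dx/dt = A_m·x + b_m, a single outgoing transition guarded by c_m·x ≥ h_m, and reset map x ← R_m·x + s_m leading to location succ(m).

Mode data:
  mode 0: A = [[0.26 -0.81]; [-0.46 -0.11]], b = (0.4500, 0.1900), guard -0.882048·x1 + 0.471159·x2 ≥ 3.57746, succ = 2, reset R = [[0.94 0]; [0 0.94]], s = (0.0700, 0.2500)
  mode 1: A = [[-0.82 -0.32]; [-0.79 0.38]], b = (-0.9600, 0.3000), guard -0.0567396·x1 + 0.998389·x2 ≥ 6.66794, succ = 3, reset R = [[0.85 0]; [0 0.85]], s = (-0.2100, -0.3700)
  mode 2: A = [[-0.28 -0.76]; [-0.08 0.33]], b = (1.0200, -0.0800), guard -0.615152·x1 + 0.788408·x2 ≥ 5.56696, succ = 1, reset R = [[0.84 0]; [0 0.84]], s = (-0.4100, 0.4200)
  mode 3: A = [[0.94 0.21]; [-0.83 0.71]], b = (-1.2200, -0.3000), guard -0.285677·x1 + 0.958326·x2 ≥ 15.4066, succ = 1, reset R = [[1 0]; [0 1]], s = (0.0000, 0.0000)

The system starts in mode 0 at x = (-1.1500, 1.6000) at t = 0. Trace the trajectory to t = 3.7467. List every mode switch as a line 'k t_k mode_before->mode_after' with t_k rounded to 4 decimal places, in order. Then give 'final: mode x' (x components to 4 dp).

Mode 0: guard c·x = 3.5775 hit at Δt = 0.9922 (t = 0.9922), x⁻ = (-2.7599, 2.4262) → reset → x⁺ = (-2.5243, 2.5306), jump to mode 2
Mode 2: guard c·x = 5.5670 hit at Δt = 1.4174 (t = 2.4096), x⁻ = (-3.5271, 4.3090) → reset → x⁺ = (-3.3728, 4.0395), jump to mode 1
Mode 1: guard c·x = 6.6679 hit at Δt = 0.4993 (t = 2.9089), x⁻ = (-3.3292, 6.4895) → reset → x⁺ = (-3.0399, 5.1461), jump to mode 3
Mode 3: flow for 0.8378 to horizon, guard not reached → x = (-6.0822, 13.0958)

1 0.9922 0->2
2 2.4096 2->1
3 2.9089 1->3
final: 3 -6.0822 13.0958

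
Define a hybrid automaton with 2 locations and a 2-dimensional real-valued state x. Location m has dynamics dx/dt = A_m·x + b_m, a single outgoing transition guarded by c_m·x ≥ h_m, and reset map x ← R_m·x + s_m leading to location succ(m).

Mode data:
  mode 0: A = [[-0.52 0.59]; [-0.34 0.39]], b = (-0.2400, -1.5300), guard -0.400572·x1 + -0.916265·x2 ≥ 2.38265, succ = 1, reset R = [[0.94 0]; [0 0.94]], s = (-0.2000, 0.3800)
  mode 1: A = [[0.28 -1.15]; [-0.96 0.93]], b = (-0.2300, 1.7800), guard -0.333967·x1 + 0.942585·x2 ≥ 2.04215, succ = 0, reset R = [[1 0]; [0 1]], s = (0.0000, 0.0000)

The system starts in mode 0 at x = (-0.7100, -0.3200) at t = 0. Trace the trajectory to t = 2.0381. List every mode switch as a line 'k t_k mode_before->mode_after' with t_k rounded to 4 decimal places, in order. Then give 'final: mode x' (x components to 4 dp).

1 1.0470 0->1
final: 1 -1.1013 0.5691

Mode 0: guard c·x = 2.3826 hit at Δt = 1.0470 (t = 1.0470), x⁻ = (-1.1933, -2.0787) → reset → x⁺ = (-1.3217, -1.5740), jump to mode 1
Mode 1: flow for 0.9911 to horizon, guard not reached → x = (-1.1013, 0.5691)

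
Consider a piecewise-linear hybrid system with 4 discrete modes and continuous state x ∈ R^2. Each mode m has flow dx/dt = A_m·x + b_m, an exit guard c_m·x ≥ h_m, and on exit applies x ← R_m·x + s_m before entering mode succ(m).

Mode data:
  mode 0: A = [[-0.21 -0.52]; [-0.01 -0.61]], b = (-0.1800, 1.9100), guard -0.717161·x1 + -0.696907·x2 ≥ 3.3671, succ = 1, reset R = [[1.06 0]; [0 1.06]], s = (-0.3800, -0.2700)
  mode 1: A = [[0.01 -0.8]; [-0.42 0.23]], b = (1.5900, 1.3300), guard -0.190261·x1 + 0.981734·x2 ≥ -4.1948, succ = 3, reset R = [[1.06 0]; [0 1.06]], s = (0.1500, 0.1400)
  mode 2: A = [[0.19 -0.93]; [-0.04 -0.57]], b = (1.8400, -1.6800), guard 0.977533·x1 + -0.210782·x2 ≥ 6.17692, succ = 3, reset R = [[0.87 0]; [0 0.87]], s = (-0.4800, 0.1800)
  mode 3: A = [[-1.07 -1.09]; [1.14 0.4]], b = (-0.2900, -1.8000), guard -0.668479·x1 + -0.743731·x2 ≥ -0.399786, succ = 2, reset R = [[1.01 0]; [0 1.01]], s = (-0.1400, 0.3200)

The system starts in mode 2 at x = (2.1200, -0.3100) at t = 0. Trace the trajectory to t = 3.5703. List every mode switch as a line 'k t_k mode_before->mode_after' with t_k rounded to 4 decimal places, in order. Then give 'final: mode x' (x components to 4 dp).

1 1.0851 2->3
2 2.6296 3->2
final: 2 3.0293 -1.1380

Mode 2: guard c·x = 6.1769 hit at Δt = 1.0851 (t = 1.0851), x⁻ = (5.9614, -1.6579) → reset → x⁺ = (4.7064, -1.2624), jump to mode 3
Mode 3: guard c·x = -0.3998 hit at Δt = 1.5445 (t = 2.6296), x⁻ = (0.6930, -0.0853) → reset → x⁺ = (0.5599, 0.2338), jump to mode 2
Mode 2: flow for 0.9407 to horizon, guard not reached → x = (3.0293, -1.1380)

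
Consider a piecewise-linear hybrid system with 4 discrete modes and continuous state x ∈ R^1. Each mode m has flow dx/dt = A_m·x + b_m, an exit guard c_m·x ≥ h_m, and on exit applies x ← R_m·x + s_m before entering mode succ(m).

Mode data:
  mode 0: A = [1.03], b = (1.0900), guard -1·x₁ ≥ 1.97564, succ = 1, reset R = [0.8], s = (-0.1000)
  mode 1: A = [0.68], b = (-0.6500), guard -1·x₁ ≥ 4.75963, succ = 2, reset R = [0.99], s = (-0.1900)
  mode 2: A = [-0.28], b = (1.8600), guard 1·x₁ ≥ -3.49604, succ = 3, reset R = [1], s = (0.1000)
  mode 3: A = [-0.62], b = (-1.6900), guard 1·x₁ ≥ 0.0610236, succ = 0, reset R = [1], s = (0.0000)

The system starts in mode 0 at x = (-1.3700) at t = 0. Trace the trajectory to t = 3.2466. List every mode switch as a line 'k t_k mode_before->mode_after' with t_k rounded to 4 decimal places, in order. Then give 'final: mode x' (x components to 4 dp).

Mode 0: guard c·x = 1.9756 hit at Δt = 1.0479 (t = 1.0479), x⁻ = (-1.9756) → reset → x⁺ = (-1.6805), jump to mode 1
Mode 1: guard c·x = 4.7596 hit at Δt = 1.1379 (t = 2.1858), x⁻ = (-4.7596) → reset → x⁺ = (-4.9020), jump to mode 2
Mode 2: guard c·x = -3.4960 hit at Δt = 0.4638 (t = 2.6496), x⁻ = (-3.4960) → reset → x⁺ = (-3.3960), jump to mode 3
Mode 3: flow for 0.5970 to horizon, guard not reached → x = (-3.1887)

1 1.0479 0->1
2 2.1858 1->2
3 2.6496 2->3
final: 3 -3.1887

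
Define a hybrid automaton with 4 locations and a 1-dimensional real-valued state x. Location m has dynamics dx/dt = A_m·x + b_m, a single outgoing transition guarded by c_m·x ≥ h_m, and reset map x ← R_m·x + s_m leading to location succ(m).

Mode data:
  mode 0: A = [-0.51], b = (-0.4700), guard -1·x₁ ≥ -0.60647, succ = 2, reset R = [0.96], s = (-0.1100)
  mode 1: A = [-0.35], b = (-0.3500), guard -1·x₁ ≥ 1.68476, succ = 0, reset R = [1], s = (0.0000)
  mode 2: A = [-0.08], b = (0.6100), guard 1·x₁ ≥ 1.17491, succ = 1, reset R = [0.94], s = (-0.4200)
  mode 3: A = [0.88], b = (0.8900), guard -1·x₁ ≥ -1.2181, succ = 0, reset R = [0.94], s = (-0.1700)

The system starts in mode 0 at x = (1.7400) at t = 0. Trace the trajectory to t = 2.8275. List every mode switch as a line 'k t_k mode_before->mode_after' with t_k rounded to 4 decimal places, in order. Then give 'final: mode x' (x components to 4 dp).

Mode 0: guard c·x = -0.6065 hit at Δt = 1.0881 (t = 1.0881), x⁻ = (0.6065) → reset → x⁺ = (0.4722), jump to mode 2
Mode 2: guard c·x = 1.1749 hit at Δt = 1.2926 (t = 2.3807), x⁻ = (1.1749) → reset → x⁺ = (0.6844), jump to mode 1
Mode 1: flow for 0.4468 to horizon, guard not reached → x = (0.4406)

1 1.0881 0->2
2 2.3807 2->1
final: 1 0.4406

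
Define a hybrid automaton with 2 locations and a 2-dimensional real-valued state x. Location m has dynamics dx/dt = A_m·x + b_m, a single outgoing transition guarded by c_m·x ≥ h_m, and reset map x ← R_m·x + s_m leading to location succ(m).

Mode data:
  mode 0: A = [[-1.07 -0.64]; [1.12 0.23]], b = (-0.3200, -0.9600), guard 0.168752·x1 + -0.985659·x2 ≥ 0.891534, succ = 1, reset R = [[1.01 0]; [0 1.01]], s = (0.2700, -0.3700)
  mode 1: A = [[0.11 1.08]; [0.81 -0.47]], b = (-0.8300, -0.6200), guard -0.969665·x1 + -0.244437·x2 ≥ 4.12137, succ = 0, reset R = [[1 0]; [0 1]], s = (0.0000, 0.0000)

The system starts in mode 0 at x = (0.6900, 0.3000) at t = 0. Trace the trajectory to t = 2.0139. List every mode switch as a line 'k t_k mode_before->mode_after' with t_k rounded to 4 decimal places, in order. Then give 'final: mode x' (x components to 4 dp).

1 1.5226 0->1
final: 1 -0.7701 -1.3650

Mode 0: guard c·x = 0.8915 hit at Δt = 1.5226 (t = 1.5226), x⁻ = (0.0600, -0.8942) → reset → x⁺ = (0.3306, -1.2732), jump to mode 1
Mode 1: flow for 0.4913 to horizon, guard not reached → x = (-0.7701, -1.3650)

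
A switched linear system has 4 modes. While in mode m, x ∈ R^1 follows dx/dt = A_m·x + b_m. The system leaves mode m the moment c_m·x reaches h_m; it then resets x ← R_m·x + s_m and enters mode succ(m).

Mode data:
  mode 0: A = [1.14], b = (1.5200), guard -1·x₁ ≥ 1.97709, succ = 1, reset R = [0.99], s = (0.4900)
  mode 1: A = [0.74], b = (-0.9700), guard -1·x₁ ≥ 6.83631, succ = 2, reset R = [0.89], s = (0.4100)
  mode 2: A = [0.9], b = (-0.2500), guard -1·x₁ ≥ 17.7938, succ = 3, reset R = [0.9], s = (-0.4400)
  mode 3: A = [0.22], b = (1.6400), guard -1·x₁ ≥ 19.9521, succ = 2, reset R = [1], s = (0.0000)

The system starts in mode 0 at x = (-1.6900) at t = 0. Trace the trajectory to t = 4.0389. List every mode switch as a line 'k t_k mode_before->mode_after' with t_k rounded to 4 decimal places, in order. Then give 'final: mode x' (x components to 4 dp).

Mode 0: guard c·x = 1.9771 hit at Δt = 0.5180 (t = 0.5180), x⁻ = (-1.9771) → reset → x⁺ = (-1.4673), jump to mode 1
Mode 1: guard c·x = 6.8363 hit at Δt = 1.4539 (t = 1.9719), x⁻ = (-6.8363) → reset → x⁺ = (-5.6743), jump to mode 2
Mode 2: guard c·x = 17.7938 hit at Δt = 1.2340 (t = 3.2059), x⁻ = (-17.7938) → reset → x⁺ = (-16.4544), jump to mode 3
Mode 3: flow for 0.8330 to horizon, guard not reached → x = (-18.2645)

1 0.5180 0->1
2 1.9719 1->2
3 3.2059 2->3
final: 3 -18.2645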